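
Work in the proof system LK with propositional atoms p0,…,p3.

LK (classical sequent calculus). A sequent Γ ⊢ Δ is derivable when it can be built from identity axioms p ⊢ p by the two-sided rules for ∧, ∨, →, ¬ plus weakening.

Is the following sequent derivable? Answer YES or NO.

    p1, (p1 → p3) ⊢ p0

Enumerate valuations to refute Γ ⊢ Δ:
  v=0000: Γ:[p1=F, (p1 → p3)=T] Δ:[p0=F] refutes=False
  v=0001: Γ:[p1=F, (p1 → p3)=T] Δ:[p0=F] refutes=False
  v=0010: Γ:[p1=F, (p1 → p3)=T] Δ:[p0=F] refutes=False
  v=0011: Γ:[p1=F, (p1 → p3)=T] Δ:[p0=F] refutes=False
  v=0100: Γ:[p1=T, (p1 → p3)=F] Δ:[p0=F] refutes=False
  v=0101: Γ:[p1=T, (p1 → p3)=T] Δ:[p0=F] refutes=True  ← countermodel

Result: NO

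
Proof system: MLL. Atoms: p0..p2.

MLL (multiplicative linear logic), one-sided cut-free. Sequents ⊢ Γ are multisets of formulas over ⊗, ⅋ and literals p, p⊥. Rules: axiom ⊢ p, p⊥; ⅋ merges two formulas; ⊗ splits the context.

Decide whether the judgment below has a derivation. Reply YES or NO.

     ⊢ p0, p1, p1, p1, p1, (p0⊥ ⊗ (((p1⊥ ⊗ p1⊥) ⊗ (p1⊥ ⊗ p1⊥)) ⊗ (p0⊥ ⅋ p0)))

Derivation trace:
[⊗]  ⊢ p0, p1, p1, p1, p1, (p0⊥ ⊗ (((p1⊥ ⊗ p1⊥) ⊗ (p1⊥ ⊗ p1⊥)) ⊗ (p0⊥ ⅋ p0)))
  [Ax]  ⊢ p0, p0⊥
  [⊗]  ⊢ p1, p1, p1, p1, (((p1⊥ ⊗ p1⊥) ⊗ (p1⊥ ⊗ p1⊥)) ⊗ (p0⊥ ⅋ p0))
    [⊗]  ⊢ p1, p1, p1, p1, ((p1⊥ ⊗ p1⊥) ⊗ (p1⊥ ⊗ p1⊥))
      [⊗]  ⊢ p1, p1, (p1⊥ ⊗ p1⊥)
        [Ax]  ⊢ p1, p1⊥
        [Ax]  ⊢ p1, p1⊥
      [⊗]  ⊢ p1, p1, (p1⊥ ⊗ p1⊥)
        [Ax]  ⊢ p1, p1⊥
        [Ax]  ⊢ p1, p1⊥
    [⅋]  ⊢ (p0⊥ ⅋ p0)
      [Ax]  ⊢ p0, p0⊥

Result: YES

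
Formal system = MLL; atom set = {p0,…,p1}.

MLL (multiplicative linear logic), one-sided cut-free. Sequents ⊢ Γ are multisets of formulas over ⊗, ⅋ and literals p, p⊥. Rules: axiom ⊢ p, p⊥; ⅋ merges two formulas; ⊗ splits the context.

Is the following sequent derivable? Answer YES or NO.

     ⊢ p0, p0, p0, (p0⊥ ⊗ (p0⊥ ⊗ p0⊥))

Derivation (root first):
[⊗]  ⊢ p0, p0, p0, (p0⊥ ⊗ (p0⊥ ⊗ p0⊥))
  [Ax]  ⊢ p0, p0⊥
  [⊗]  ⊢ p0, p0, (p0⊥ ⊗ p0⊥)
    [Ax]  ⊢ p0, p0⊥
    [Ax]  ⊢ p0, p0⊥

Result: YES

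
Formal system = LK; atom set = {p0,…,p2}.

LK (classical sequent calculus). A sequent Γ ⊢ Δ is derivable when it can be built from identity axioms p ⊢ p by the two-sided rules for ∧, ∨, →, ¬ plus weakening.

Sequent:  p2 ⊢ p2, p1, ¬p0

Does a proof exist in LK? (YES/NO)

Proof tree:
[¬R] p2 ⊢ p2, p1, ¬p0
  [WL] p2, p0 ⊢ p2, p1
    [WR] p2 ⊢ p2, p1
      [Ax] p2 ⊢ p2

Result: YES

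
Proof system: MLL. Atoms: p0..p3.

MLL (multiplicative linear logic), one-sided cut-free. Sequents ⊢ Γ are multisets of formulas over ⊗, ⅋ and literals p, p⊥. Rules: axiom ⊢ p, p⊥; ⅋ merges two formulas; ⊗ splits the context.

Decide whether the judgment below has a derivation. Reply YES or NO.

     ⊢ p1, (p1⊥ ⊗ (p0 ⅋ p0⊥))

Derivation trace:
[⊗]  ⊢ p1, (p1⊥ ⊗ (p0 ⅋ p0⊥))
  [Ax]  ⊢ p1, p1⊥
  [⅋]  ⊢ (p0 ⅋ p0⊥)
    [Ax]  ⊢ p0, p0⊥

Result: YES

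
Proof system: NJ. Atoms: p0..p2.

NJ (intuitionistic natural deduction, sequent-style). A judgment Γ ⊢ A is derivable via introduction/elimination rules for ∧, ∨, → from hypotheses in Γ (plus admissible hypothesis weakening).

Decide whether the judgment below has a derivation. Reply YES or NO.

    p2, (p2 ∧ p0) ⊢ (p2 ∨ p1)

Proof tree:
[Wk] p2, (p2 ∧ p0) ⊢ (p2 ∨ p1)
  [∨I₁] p2 ⊢ (p2 ∨ p1)
    [Ax] p2 ⊢ p2

Result: YES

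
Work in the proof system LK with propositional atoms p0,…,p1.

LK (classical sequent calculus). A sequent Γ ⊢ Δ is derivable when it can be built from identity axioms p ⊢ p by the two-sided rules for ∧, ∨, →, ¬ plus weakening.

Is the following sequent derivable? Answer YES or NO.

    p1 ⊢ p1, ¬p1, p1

Derivation trace:
[WL] p1 ⊢ p1, ¬p1, p1
  [WR]  ⊢ p1, ¬p1, p1
    [¬R]  ⊢ p1, ¬p1
      [Ax] p1 ⊢ p1

Result: YES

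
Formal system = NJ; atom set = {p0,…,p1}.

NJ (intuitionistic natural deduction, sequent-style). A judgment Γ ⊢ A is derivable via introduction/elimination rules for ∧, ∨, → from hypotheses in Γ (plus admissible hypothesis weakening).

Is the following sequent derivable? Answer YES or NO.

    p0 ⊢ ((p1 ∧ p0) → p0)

Derivation (root first):
[→I] p0 ⊢ ((p1 ∧ p0) → p0)
  [Wk] p0, (p1 ∧ p0) ⊢ p0
    [Ax] p0 ⊢ p0

Result: YES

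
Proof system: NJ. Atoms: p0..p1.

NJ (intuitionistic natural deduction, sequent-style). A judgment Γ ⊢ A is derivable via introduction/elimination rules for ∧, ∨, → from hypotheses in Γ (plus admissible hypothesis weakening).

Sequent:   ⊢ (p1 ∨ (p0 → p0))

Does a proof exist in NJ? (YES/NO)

Derivation trace:
[∨I₂]  ⊢ (p1 ∨ (p0 → p0))
  [→I]  ⊢ (p0 → p0)
    [Ax] p0 ⊢ p0

Result: YES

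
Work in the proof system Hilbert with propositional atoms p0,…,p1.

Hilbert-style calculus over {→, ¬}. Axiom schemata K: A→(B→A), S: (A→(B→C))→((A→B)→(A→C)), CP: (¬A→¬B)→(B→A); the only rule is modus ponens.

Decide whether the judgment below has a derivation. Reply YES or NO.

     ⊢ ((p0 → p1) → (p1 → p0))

Truth-table refutation:
  v=00: Γ:[] Δ:[((p0 → p1) → (p1 → p0))=T] refutes=False
  v=01: Γ:[] Δ:[((p0 → p1) → (p1 → p0))=F] refutes=True  ← countermodel

Result: NO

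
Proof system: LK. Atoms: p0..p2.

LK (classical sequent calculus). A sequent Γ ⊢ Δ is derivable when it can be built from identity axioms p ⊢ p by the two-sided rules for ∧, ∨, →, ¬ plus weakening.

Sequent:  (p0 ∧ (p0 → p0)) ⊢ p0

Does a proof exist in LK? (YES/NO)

Derivation (root first):
[∧L] (p0 ∧ (p0 → p0)) ⊢ p0
  [→L] p0, (p0 → p0) ⊢ p0
    [Ax] p0 ⊢ p0
    [Ax] p0 ⊢ p0

Result: YES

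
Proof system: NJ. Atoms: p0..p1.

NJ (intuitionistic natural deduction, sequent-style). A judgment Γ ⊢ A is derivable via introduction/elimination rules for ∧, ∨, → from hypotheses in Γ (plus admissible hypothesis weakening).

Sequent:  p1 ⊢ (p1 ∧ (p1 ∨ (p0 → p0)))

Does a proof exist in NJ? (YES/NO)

Derivation trace:
[∧I] p1 ⊢ (p1 ∧ (p1 ∨ (p0 → p0)))
  [Ax] p1 ⊢ p1
  [∨I₂]  ⊢ (p1 ∨ (p0 → p0))
    [→I]  ⊢ (p0 → p0)
      [Ax] p0 ⊢ p0

Result: YES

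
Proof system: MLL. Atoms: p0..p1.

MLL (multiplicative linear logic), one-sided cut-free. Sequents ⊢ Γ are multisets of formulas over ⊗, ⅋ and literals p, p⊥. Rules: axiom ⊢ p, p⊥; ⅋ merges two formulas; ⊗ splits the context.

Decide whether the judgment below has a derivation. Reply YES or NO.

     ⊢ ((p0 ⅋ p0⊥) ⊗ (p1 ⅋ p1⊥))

Derivation (root first):
[⊗]  ⊢ ((p0 ⅋ p0⊥) ⊗ (p1 ⅋ p1⊥))
  [⅋]  ⊢ (p0 ⅋ p0⊥)
    [Ax]  ⊢ p0, p0⊥
  [⅋]  ⊢ (p1 ⅋ p1⊥)
    [Ax]  ⊢ p1, p1⊥

Result: YES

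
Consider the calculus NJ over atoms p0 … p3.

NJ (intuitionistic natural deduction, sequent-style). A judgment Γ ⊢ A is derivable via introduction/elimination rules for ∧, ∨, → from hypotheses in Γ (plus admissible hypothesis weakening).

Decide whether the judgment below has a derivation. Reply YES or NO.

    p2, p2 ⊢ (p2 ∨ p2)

Derivation (root first):
[∨I₂] p2, p2 ⊢ (p2 ∨ p2)
  [Wk] p2, p2 ⊢ p2
    [Ax] p2 ⊢ p2

Result: YES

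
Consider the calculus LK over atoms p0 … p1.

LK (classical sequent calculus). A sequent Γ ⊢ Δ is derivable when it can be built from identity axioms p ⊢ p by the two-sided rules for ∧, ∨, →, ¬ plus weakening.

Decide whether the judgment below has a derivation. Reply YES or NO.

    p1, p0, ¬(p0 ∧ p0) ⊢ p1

Derivation (root first):
[¬L] p1, p0, ¬(p0 ∧ p0) ⊢ p1
  [∧R] p1, p0 ⊢ p1, (p0 ∧ p0)
    [WR] p1 ⊢ p1, p0
      [Ax] p1 ⊢ p1
    [Ax] p0 ⊢ p0

Result: YES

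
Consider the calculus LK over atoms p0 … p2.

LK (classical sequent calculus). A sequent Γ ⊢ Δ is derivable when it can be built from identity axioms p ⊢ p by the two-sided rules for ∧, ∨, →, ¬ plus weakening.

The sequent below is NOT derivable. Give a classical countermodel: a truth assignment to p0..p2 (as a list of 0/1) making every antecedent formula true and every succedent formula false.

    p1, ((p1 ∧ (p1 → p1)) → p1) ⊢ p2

Truth-table refutation:
  v=000: Γ:[p1=F, ((p1 ∧ (p1 → p1)) → p1)=T] Δ:[p2=F] refutes=False
  v=001: Γ:[p1=F, ((p1 ∧ (p1 → p1)) → p1)=T] Δ:[p2=T] refutes=False
  v=010: Γ:[p1=T, ((p1 ∧ (p1 → p1)) → p1)=T] Δ:[p2=F] refutes=True  ← countermodel

Result: [0, 1, 0]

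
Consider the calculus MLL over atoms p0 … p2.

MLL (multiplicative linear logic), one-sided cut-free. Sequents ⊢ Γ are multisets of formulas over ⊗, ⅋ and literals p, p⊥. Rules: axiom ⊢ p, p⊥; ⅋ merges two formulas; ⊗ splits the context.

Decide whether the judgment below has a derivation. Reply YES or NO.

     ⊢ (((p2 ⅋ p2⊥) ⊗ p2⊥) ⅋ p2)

Proof tree:
[⅋]  ⊢ (((p2 ⅋ p2⊥) ⊗ p2⊥) ⅋ p2)
  [⊗]  ⊢ p2, ((p2 ⅋ p2⊥) ⊗ p2⊥)
    [⅋]  ⊢ (p2 ⅋ p2⊥)
      [Ax]  ⊢ p2, p2⊥
    [Ax]  ⊢ p2, p2⊥

Result: YES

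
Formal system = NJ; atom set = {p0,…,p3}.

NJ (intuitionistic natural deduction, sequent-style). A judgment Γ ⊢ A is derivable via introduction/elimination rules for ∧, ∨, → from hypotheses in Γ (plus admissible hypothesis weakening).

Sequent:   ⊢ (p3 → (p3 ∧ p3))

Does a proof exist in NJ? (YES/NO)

Proof tree:
[→I]  ⊢ (p3 → (p3 ∧ p3))
  [∧I] p3 ⊢ (p3 ∧ p3)
    [Ax] p3 ⊢ p3
    [Ax] p3 ⊢ p3

Result: YES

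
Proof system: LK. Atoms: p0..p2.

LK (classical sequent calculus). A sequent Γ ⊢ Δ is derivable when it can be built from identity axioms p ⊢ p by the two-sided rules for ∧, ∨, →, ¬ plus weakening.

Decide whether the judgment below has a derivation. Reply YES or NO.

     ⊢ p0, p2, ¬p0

Derivation trace:
[¬R]  ⊢ p0, p2, ¬p0
  [WR] p0 ⊢ p0, p2
    [Ax] p0 ⊢ p0

Result: YES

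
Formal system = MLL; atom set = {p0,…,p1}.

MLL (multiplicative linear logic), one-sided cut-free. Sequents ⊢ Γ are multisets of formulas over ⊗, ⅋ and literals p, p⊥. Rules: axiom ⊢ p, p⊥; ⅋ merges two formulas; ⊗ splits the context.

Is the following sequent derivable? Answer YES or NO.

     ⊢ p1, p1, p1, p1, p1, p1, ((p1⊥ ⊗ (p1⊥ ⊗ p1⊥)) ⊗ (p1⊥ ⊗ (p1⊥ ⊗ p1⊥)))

Derivation (root first):
[⊗]  ⊢ p1, p1, p1, p1, p1, p1, ((p1⊥ ⊗ (p1⊥ ⊗ p1⊥)) ⊗ (p1⊥ ⊗ (p1⊥ ⊗ p1⊥)))
  [⊗]  ⊢ p1, p1, p1, (p1⊥ ⊗ (p1⊥ ⊗ p1⊥))
    [Ax]  ⊢ p1, p1⊥
    [⊗]  ⊢ p1, p1, (p1⊥ ⊗ p1⊥)
      [Ax]  ⊢ p1, p1⊥
      [Ax]  ⊢ p1, p1⊥
  [⊗]  ⊢ p1, p1, p1, (p1⊥ ⊗ (p1⊥ ⊗ p1⊥))
    [Ax]  ⊢ p1, p1⊥
    [⊗]  ⊢ p1, p1, (p1⊥ ⊗ p1⊥)
      [Ax]  ⊢ p1, p1⊥
      [Ax]  ⊢ p1, p1⊥

Result: YES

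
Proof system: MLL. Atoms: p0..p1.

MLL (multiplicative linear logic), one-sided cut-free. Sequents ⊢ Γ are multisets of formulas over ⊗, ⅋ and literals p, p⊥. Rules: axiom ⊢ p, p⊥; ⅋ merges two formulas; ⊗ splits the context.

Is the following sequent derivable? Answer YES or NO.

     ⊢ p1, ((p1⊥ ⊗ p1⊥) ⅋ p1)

Proof tree:
[⅋]  ⊢ p1, ((p1⊥ ⊗ p1⊥) ⅋ p1)
  [⊗]  ⊢ p1, p1, (p1⊥ ⊗ p1⊥)
    [Ax]  ⊢ p1, p1⊥
    [Ax]  ⊢ p1, p1⊥

Result: YES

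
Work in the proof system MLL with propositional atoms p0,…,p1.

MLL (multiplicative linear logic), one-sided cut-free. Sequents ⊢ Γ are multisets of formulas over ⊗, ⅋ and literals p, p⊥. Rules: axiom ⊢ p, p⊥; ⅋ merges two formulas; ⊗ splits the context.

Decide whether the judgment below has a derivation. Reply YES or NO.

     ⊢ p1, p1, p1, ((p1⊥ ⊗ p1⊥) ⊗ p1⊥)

Derivation (root first):
[⊗]  ⊢ p1, p1, p1, ((p1⊥ ⊗ p1⊥) ⊗ p1⊥)
  [⊗]  ⊢ p1, p1, (p1⊥ ⊗ p1⊥)
    [Ax]  ⊢ p1, p1⊥
    [Ax]  ⊢ p1, p1⊥
  [Ax]  ⊢ p1, p1⊥

Result: YES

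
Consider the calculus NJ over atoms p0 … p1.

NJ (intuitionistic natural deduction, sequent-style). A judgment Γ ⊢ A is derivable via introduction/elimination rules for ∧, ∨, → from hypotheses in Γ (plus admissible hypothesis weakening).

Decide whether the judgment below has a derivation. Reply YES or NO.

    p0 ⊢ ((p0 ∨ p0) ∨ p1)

Derivation (root first):
[∨I₁] p0 ⊢ ((p0 ∨ p0) ∨ p1)
  [∨I₁] p0 ⊢ (p0 ∨ p0)
    [Ax] p0 ⊢ p0

Result: YES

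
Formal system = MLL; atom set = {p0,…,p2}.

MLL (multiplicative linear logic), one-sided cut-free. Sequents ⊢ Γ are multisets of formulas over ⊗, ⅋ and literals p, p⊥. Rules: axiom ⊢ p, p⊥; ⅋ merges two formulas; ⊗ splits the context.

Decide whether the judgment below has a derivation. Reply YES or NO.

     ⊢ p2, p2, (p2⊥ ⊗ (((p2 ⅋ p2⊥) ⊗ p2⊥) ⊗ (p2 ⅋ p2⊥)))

Derivation (root first):
[⊗]  ⊢ p2, p2, (p2⊥ ⊗ (((p2 ⅋ p2⊥) ⊗ p2⊥) ⊗ (p2 ⅋ p2⊥)))
  [Ax]  ⊢ p2, p2⊥
  [⊗]  ⊢ p2, (((p2 ⅋ p2⊥) ⊗ p2⊥) ⊗ (p2 ⅋ p2⊥))
    [⊗]  ⊢ p2, ((p2 ⅋ p2⊥) ⊗ p2⊥)
      [⅋]  ⊢ (p2 ⅋ p2⊥)
        [Ax]  ⊢ p2, p2⊥
      [Ax]  ⊢ p2, p2⊥
    [⅋]  ⊢ (p2 ⅋ p2⊥)
      [Ax]  ⊢ p2, p2⊥

Result: YES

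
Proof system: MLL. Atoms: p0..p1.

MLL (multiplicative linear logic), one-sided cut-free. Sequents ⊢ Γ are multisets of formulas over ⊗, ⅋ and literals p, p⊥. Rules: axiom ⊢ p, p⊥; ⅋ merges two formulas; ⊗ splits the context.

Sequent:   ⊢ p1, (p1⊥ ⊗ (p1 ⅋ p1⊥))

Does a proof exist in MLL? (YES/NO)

Derivation (root first):
[⊗]  ⊢ p1, (p1⊥ ⊗ (p1 ⅋ p1⊥))
  [Ax]  ⊢ p1, p1⊥
  [⅋]  ⊢ (p1 ⅋ p1⊥)
    [Ax]  ⊢ p1, p1⊥

Result: YES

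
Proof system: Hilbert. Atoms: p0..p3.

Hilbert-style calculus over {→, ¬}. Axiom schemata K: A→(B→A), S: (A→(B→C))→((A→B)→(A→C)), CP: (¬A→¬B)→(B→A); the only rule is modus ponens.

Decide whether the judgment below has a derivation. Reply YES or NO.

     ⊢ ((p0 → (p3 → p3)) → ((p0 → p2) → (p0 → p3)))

Truth-table refutation:
  v=0000: Γ:[] Δ:[((p0 → (p3 → p3)) → ((p0 → p2) → (p0 → p3)))=T] refutes=False
  v=0001: Γ:[] Δ:[((p0 → (p3 → p3)) → ((p0 → p2) → (p0 → p3)))=T] refutes=False
  v=0010: Γ:[] Δ:[((p0 → (p3 → p3)) → ((p0 → p2) → (p0 → p3)))=T] refutes=False
  v=0011: Γ:[] Δ:[((p0 → (p3 → p3)) → ((p0 → p2) → (p0 → p3)))=T] refutes=False
  v=0100: Γ:[] Δ:[((p0 → (p3 → p3)) → ((p0 → p2) → (p0 → p3)))=T] refutes=False
  v=0101: Γ:[] Δ:[((p0 → (p3 → p3)) → ((p0 → p2) → (p0 → p3)))=T] refutes=False
  v=0110: Γ:[] Δ:[((p0 → (p3 → p3)) → ((p0 → p2) → (p0 → p3)))=T] refutes=False
  v=0111: Γ:[] Δ:[((p0 → (p3 → p3)) → ((p0 → p2) → (p0 → p3)))=T] refutes=False
  v=1000: Γ:[] Δ:[((p0 → (p3 → p3)) → ((p0 → p2) → (p0 → p3)))=T] refutes=False
  v=1001: Γ:[] Δ:[((p0 → (p3 → p3)) → ((p0 → p2) → (p0 → p3)))=T] refutes=False
  v=1010: Γ:[] Δ:[((p0 → (p3 → p3)) → ((p0 → p2) → (p0 → p3)))=F] refutes=True  ← countermodel

Result: NO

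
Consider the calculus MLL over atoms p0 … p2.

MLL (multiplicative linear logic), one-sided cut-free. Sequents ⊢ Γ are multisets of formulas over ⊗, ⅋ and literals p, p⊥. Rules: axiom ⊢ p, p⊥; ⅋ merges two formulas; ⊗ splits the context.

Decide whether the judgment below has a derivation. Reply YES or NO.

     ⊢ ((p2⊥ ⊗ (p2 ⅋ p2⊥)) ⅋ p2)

Derivation trace:
[⅋]  ⊢ ((p2⊥ ⊗ (p2 ⅋ p2⊥)) ⅋ p2)
  [⊗]  ⊢ p2, (p2⊥ ⊗ (p2 ⅋ p2⊥))
    [Ax]  ⊢ p2, p2⊥
    [⅋]  ⊢ (p2 ⅋ p2⊥)
      [Ax]  ⊢ p2, p2⊥

Result: YES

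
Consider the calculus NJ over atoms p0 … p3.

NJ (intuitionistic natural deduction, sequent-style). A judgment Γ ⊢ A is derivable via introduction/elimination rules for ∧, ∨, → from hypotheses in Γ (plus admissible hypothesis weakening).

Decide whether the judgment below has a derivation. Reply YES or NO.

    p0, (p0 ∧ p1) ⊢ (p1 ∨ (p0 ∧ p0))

Derivation trace:
[∨I₂] p0, (p0 ∧ p1) ⊢ (p1 ∨ (p0 ∧ p0))
  [Wk] p0, (p0 ∧ p1) ⊢ (p0 ∧ p0)
    [∧I] p0 ⊢ (p0 ∧ p0)
      [Ax] p0 ⊢ p0
      [Ax] p0 ⊢ p0

Result: YES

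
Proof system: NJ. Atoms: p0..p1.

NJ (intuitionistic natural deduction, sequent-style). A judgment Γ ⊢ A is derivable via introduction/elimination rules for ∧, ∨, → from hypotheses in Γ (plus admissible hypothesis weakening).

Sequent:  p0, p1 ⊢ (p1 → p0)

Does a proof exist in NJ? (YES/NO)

Derivation (root first):
[Wk] p0, p1 ⊢ (p1 → p0)
  [→I] p0 ⊢ (p1 → p0)
    [Wk] p0, p1 ⊢ p0
      [Ax] p0 ⊢ p0

Result: YES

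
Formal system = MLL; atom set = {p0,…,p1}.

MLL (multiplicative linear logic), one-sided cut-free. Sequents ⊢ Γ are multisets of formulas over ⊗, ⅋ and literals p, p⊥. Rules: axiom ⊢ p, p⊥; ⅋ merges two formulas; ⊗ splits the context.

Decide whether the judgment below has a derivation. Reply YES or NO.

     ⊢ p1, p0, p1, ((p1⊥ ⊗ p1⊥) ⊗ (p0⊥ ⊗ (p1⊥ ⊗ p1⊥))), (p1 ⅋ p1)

Derivation trace:
[⅋]  ⊢ p1, p0, p1, ((p1⊥ ⊗ p1⊥) ⊗ (p0⊥ ⊗ (p1⊥ ⊗ p1⊥))), (p1 ⅋ p1)
  [⊗]  ⊢ p1, p1, p0, p1, p1, ((p1⊥ ⊗ p1⊥) ⊗ (p0⊥ ⊗ (p1⊥ ⊗ p1⊥)))
    [⊗]  ⊢ p1, p1, (p1⊥ ⊗ p1⊥)
      [Ax]  ⊢ p1, p1⊥
      [Ax]  ⊢ p1, p1⊥
    [⊗]  ⊢ p0, p1, p1, (p0⊥ ⊗ (p1⊥ ⊗ p1⊥))
      [Ax]  ⊢ p0, p0⊥
      [⊗]  ⊢ p1, p1, (p1⊥ ⊗ p1⊥)
        [Ax]  ⊢ p1, p1⊥
        [Ax]  ⊢ p1, p1⊥

Result: YES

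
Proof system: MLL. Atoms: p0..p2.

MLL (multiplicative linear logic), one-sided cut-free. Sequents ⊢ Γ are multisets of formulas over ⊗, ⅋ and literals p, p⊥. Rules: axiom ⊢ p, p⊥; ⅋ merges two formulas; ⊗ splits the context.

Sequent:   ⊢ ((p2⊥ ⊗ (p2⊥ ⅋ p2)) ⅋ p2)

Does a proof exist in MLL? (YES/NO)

Derivation trace:
[⅋]  ⊢ ((p2⊥ ⊗ (p2⊥ ⅋ p2)) ⅋ p2)
  [⊗]  ⊢ p2, (p2⊥ ⊗ (p2⊥ ⅋ p2))
    [Ax]  ⊢ p2, p2⊥
    [⅋]  ⊢ (p2⊥ ⅋ p2)
      [Ax]  ⊢ p2, p2⊥

Result: YES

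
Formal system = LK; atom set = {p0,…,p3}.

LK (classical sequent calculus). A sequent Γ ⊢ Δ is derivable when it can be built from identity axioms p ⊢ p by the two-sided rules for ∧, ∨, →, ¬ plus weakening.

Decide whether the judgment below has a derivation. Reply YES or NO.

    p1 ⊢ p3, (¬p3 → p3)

Search for a countermodel by truth-table:
  v=0000: Γ:[p1=F] Δ:[p3=F, (¬p3 → p3)=F] refutes=False
  v=0001: Γ:[p1=F] Δ:[p3=T, (¬p3 → p3)=T] refutes=False
  v=0010: Γ:[p1=F] Δ:[p3=F, (¬p3 → p3)=F] refutes=False
  v=0011: Γ:[p1=F] Δ:[p3=T, (¬p3 → p3)=T] refutes=False
  v=0100: Γ:[p1=T] Δ:[p3=F, (¬p3 → p3)=F] refutes=True  ← countermodel

Result: NO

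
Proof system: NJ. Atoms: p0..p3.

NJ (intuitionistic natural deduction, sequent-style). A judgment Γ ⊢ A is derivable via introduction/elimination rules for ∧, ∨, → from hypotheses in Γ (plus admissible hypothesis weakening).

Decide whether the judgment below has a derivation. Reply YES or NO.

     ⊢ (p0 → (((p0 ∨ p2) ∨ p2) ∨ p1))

Proof tree:
[→I]  ⊢ (p0 → (((p0 ∨ p2) ∨ p2) ∨ p1))
  [∨I₁] p0 ⊢ (((p0 ∨ p2) ∨ p2) ∨ p1)
    [∨I₁] p0 ⊢ ((p0 ∨ p2) ∨ p2)
      [∨I₁] p0 ⊢ (p0 ∨ p2)
        [Ax] p0 ⊢ p0

Result: YES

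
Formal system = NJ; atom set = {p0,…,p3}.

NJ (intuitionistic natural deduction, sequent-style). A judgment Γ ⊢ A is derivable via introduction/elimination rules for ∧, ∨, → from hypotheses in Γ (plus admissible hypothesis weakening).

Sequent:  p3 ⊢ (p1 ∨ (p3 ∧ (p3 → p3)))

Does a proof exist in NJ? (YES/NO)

Derivation (root first):
[∨I₂] p3 ⊢ (p1 ∨ (p3 ∧ (p3 → p3)))
  [∧I] p3 ⊢ (p3 ∧ (p3 → p3))
    [Ax] p3 ⊢ p3
    [→I]  ⊢ (p3 → p3)
      [Ax] p3 ⊢ p3

Result: YES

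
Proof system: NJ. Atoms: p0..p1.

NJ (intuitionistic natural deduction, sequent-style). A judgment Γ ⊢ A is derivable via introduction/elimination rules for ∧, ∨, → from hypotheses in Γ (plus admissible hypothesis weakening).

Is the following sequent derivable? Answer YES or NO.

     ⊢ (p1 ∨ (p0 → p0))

Derivation trace:
[∨I₂]  ⊢ (p1 ∨ (p0 → p0))
  [→I]  ⊢ (p0 → p0)
    [Ax] p0 ⊢ p0

Result: YES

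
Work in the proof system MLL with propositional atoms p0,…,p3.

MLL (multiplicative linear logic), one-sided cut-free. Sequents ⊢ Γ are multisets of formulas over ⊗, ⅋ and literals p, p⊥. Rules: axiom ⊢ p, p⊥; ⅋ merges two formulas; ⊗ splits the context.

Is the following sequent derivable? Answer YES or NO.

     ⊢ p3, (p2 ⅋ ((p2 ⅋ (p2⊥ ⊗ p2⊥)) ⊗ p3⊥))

Proof tree:
[⅋]  ⊢ p3, (p2 ⅋ ((p2 ⅋ (p2⊥ ⊗ p2⊥)) ⊗ p3⊥))
  [⊗]  ⊢ p2, p3, ((p2 ⅋ (p2⊥ ⊗ p2⊥)) ⊗ p3⊥)
    [⅋]  ⊢ p2, (p2 ⅋ (p2⊥ ⊗ p2⊥))
      [⊗]  ⊢ p2, p2, (p2⊥ ⊗ p2⊥)
        [Ax]  ⊢ p2, p2⊥
        [Ax]  ⊢ p2, p2⊥
    [Ax]  ⊢ p3, p3⊥

Result: YES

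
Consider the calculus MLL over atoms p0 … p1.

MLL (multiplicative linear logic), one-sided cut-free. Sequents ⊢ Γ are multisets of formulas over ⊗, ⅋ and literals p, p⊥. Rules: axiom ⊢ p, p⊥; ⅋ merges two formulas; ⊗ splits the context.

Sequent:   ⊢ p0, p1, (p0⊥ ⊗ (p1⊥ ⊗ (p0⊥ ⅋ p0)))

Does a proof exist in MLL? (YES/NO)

Derivation trace:
[⊗]  ⊢ p0, p1, (p0⊥ ⊗ (p1⊥ ⊗ (p0⊥ ⅋ p0)))
  [Ax]  ⊢ p0, p0⊥
  [⊗]  ⊢ p1, (p1⊥ ⊗ (p0⊥ ⅋ p0))
    [Ax]  ⊢ p1, p1⊥
    [⅋]  ⊢ (p0⊥ ⅋ p0)
      [Ax]  ⊢ p0, p0⊥

Result: YES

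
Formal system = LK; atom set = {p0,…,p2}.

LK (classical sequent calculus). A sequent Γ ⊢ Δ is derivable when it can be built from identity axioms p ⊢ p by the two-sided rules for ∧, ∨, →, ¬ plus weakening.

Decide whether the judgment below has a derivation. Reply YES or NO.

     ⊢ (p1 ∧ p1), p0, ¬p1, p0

Derivation trace:
[WR]  ⊢ (p1 ∧ p1), p0, ¬p1, p0
  [¬R]  ⊢ (p1 ∧ p1), p0, ¬p1
    [WR] p1 ⊢ (p1 ∧ p1), p0
      [∧R] p1 ⊢ (p1 ∧ p1)
        [Ax] p1 ⊢ p1
        [Ax] p1 ⊢ p1

Result: YES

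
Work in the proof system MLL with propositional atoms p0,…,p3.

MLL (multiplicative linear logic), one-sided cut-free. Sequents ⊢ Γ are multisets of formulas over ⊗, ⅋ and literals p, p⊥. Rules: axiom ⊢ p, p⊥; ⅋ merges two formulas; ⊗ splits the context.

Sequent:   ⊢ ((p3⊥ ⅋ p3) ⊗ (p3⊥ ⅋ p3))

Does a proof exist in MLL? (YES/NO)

Derivation (root first):
[⊗]  ⊢ ((p3⊥ ⅋ p3) ⊗ (p3⊥ ⅋ p3))
  [⅋]  ⊢ (p3⊥ ⅋ p3)
    [Ax]  ⊢ p3, p3⊥
  [⅋]  ⊢ (p3⊥ ⅋ p3)
    [Ax]  ⊢ p3, p3⊥

Result: YES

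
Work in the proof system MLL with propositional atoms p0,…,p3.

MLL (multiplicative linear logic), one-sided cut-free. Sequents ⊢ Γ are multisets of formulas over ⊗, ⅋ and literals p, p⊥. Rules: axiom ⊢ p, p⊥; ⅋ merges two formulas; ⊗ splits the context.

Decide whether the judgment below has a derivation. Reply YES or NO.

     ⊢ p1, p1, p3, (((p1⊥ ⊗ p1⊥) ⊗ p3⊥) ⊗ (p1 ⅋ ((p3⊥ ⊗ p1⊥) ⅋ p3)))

Derivation trace:
[⊗]  ⊢ p1, p1, p3, (((p1⊥ ⊗ p1⊥) ⊗ p3⊥) ⊗ (p1 ⅋ ((p3⊥ ⊗ p1⊥) ⅋ p3)))
  [⊗]  ⊢ p1, p1, p3, ((p1⊥ ⊗ p1⊥) ⊗ p3⊥)
    [⊗]  ⊢ p1, p1, (p1⊥ ⊗ p1⊥)
      [Ax]  ⊢ p1, p1⊥
      [Ax]  ⊢ p1, p1⊥
    [Ax]  ⊢ p3, p3⊥
  [⅋]  ⊢ (p1 ⅋ ((p3⊥ ⊗ p1⊥) ⅋ p3))
    [⅋]  ⊢ p1, ((p3⊥ ⊗ p1⊥) ⅋ p3)
      [⊗]  ⊢ p3, p1, (p3⊥ ⊗ p1⊥)
        [Ax]  ⊢ p3, p3⊥
        [Ax]  ⊢ p1, p1⊥

Result: YES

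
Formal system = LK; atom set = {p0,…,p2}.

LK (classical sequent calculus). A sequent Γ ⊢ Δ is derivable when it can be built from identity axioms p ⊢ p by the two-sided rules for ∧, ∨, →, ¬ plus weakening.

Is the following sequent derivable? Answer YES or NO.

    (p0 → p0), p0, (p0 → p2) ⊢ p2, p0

Derivation (root first):
[→L] (p0 → p0), p0, (p0 → p2) ⊢ p2, p0
  [Ax] p0 ⊢ p0
  [WL] p0, (p0 → p0), p2 ⊢ p0, p2
    [WR] p0, (p0 → p0) ⊢ p0, p2
      [→L] p0, (p0 → p0) ⊢ p0
        [Ax] p0 ⊢ p0
        [Ax] p0 ⊢ p0

Result: YES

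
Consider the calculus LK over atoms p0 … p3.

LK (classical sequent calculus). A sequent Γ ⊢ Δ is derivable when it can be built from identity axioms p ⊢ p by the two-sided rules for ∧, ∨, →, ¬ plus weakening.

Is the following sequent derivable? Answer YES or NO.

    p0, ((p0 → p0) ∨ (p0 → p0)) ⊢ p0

Proof tree:
[∨L] p0, ((p0 → p0) ∨ (p0 → p0)) ⊢ p0
  [→L] p0, (p0 → p0) ⊢ p0
    [Ax] p0 ⊢ p0
    [Ax] p0 ⊢ p0
  [→L] p0, (p0 → p0) ⊢ p0
    [Ax] p0 ⊢ p0
    [Ax] p0 ⊢ p0

Result: YES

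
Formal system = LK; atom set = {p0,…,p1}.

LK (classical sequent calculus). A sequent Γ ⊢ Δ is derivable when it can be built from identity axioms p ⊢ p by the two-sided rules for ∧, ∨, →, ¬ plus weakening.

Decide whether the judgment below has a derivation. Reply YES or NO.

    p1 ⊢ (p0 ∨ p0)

Enumerate valuations to refute Γ ⊢ Δ:
  v=00: Γ:[p1=F] Δ:[(p0 ∨ p0)=F] refutes=False
  v=01: Γ:[p1=T] Δ:[(p0 ∨ p0)=F] refutes=True  ← countermodel

Result: NO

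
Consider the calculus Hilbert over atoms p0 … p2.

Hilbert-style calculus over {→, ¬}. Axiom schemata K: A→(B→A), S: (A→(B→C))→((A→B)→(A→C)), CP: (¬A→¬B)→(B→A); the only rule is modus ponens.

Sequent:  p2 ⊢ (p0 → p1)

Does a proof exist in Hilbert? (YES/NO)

Enumerate valuations to refute Γ ⊢ Δ:
  v=000: Γ:[p2=F] Δ:[(p0 → p1)=T] refutes=False
  v=001: Γ:[p2=T] Δ:[(p0 → p1)=T] refutes=False
  v=010: Γ:[p2=F] Δ:[(p0 → p1)=T] refutes=False
  v=011: Γ:[p2=T] Δ:[(p0 → p1)=T] refutes=False
  v=100: Γ:[p2=F] Δ:[(p0 → p1)=F] refutes=False
  v=101: Γ:[p2=T] Δ:[(p0 → p1)=F] refutes=True  ← countermodel

Result: NO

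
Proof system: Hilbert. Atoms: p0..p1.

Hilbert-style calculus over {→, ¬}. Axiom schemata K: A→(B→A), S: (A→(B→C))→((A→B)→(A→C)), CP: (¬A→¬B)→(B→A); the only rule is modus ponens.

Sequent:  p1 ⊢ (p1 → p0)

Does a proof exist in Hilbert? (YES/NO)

Enumerate valuations to refute Γ ⊢ Δ:
  v=00: Γ:[p1=F] Δ:[(p1 → p0)=T] refutes=False
  v=01: Γ:[p1=T] Δ:[(p1 → p0)=F] refutes=True  ← countermodel

Result: NO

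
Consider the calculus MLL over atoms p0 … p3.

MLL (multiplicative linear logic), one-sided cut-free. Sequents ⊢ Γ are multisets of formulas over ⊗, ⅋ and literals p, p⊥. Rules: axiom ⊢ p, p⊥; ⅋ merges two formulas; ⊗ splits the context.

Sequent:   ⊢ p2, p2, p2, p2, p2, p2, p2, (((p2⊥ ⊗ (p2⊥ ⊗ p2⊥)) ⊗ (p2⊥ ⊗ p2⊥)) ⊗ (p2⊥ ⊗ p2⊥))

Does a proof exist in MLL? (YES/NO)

Proof tree:
[⊗]  ⊢ p2, p2, p2, p2, p2, p2, p2, (((p2⊥ ⊗ (p2⊥ ⊗ p2⊥)) ⊗ (p2⊥ ⊗ p2⊥)) ⊗ (p2⊥ ⊗ p2⊥))
  [⊗]  ⊢ p2, p2, p2, p2, p2, ((p2⊥ ⊗ (p2⊥ ⊗ p2⊥)) ⊗ (p2⊥ ⊗ p2⊥))
    [⊗]  ⊢ p2, p2, p2, (p2⊥ ⊗ (p2⊥ ⊗ p2⊥))
      [Ax]  ⊢ p2, p2⊥
      [⊗]  ⊢ p2, p2, (p2⊥ ⊗ p2⊥)
        [Ax]  ⊢ p2, p2⊥
        [Ax]  ⊢ p2, p2⊥
    [⊗]  ⊢ p2, p2, (p2⊥ ⊗ p2⊥)
      [Ax]  ⊢ p2, p2⊥
      [Ax]  ⊢ p2, p2⊥
  [⊗]  ⊢ p2, p2, (p2⊥ ⊗ p2⊥)
    [Ax]  ⊢ p2, p2⊥
    [Ax]  ⊢ p2, p2⊥

Result: YES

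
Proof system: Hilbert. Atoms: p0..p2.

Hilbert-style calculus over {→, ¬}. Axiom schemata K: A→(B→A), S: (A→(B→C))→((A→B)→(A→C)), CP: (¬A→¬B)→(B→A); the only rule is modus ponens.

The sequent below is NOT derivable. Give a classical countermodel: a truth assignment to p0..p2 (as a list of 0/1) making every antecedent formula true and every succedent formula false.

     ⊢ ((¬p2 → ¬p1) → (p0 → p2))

Search for a countermodel by truth-table:
  v=000: Γ:[] Δ:[((¬p2 → ¬p1) → (p0 → p2))=T] refutes=False
  v=001: Γ:[] Δ:[((¬p2 → ¬p1) → (p0 → p2))=T] refutes=False
  v=010: Γ:[] Δ:[((¬p2 → ¬p1) → (p0 → p2))=T] refutes=False
  v=011: Γ:[] Δ:[((¬p2 → ¬p1) → (p0 → p2))=T] refutes=False
  v=100: Γ:[] Δ:[((¬p2 → ¬p1) → (p0 → p2))=F] refutes=True  ← countermodel

Result: [1, 0, 0]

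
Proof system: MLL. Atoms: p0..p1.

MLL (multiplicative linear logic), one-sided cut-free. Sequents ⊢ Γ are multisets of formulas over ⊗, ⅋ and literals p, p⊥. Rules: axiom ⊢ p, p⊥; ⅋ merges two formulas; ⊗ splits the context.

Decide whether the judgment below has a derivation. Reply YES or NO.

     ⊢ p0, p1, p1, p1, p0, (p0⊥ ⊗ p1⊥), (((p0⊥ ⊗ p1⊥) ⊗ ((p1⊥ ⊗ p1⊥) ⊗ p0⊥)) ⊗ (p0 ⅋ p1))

Proof tree:
[⊗]  ⊢ p0, p1, p1, p1, p0, (p0⊥ ⊗ p1⊥), (((p0⊥ ⊗ p1⊥) ⊗ ((p1⊥ ⊗ p1⊥) ⊗ p0⊥)) ⊗ (p0 ⅋ p1))
  [⊗]  ⊢ p0, p1, p1, p1, p0, ((p0⊥ ⊗ p1⊥) ⊗ ((p1⊥ ⊗ p1⊥) ⊗ p0⊥))
    [⊗]  ⊢ p0, p1, (p0⊥ ⊗ p1⊥)
      [Ax]  ⊢ p0, p0⊥
      [Ax]  ⊢ p1, p1⊥
    [⊗]  ⊢ p1, p1, p0, ((p1⊥ ⊗ p1⊥) ⊗ p0⊥)
      [⊗]  ⊢ p1, p1, (p1⊥ ⊗ p1⊥)
        [Ax]  ⊢ p1, p1⊥
        [Ax]  ⊢ p1, p1⊥
      [Ax]  ⊢ p0, p0⊥
  [⅋]  ⊢ (p0⊥ ⊗ p1⊥), (p0 ⅋ p1)
    [⊗]  ⊢ p0, p1, (p0⊥ ⊗ p1⊥)
      [Ax]  ⊢ p0, p0⊥
      [Ax]  ⊢ p1, p1⊥

Result: YES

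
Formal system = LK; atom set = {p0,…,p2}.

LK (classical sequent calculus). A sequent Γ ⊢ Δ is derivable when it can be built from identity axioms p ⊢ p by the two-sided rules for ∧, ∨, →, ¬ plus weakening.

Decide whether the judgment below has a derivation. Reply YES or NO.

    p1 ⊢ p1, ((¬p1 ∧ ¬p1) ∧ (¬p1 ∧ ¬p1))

Derivation (root first):
[WL] p1 ⊢ p1, ((¬p1 ∧ ¬p1) ∧ (¬p1 ∧ ¬p1))
  [∧R]  ⊢ p1, ((¬p1 ∧ ¬p1) ∧ (¬p1 ∧ ¬p1))
    [∧R]  ⊢ p1, (¬p1 ∧ ¬p1)
      [¬R]  ⊢ p1, ¬p1
        [Ax] p1 ⊢ p1
      [¬R]  ⊢ p1, ¬p1
        [Ax] p1 ⊢ p1
    [∧R]  ⊢ p1, (¬p1 ∧ ¬p1)
      [¬R]  ⊢ p1, ¬p1
        [Ax] p1 ⊢ p1
      [¬R]  ⊢ p1, ¬p1
        [Ax] p1 ⊢ p1

Result: YES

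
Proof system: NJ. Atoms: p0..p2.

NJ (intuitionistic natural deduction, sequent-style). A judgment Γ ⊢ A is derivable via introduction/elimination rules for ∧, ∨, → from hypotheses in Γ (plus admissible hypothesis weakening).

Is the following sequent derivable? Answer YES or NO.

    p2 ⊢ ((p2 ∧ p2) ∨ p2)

Derivation (root first):
[∨I₁] p2 ⊢ ((p2 ∧ p2) ∨ p2)
  [∧I] p2 ⊢ (p2 ∧ p2)
    [Ax] p2 ⊢ p2
    [Ax] p2 ⊢ p2

Result: YES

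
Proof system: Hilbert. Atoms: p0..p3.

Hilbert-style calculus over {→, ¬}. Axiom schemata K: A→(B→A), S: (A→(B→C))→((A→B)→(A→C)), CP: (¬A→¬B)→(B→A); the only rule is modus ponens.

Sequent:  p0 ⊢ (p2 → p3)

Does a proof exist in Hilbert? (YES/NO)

Search for a countermodel by truth-table:
  v=0000: Γ:[p0=F] Δ:[(p2 → p3)=T] refutes=False
  v=0001: Γ:[p0=F] Δ:[(p2 → p3)=T] refutes=False
  v=0010: Γ:[p0=F] Δ:[(p2 → p3)=F] refutes=False
  v=0011: Γ:[p0=F] Δ:[(p2 → p3)=T] refutes=False
  v=0100: Γ:[p0=F] Δ:[(p2 → p3)=T] refutes=False
  v=0101: Γ:[p0=F] Δ:[(p2 → p3)=T] refutes=False
  v=0110: Γ:[p0=F] Δ:[(p2 → p3)=F] refutes=False
  v=0111: Γ:[p0=F] Δ:[(p2 → p3)=T] refutes=False
  v=1000: Γ:[p0=T] Δ:[(p2 → p3)=T] refutes=False
  v=1001: Γ:[p0=T] Δ:[(p2 → p3)=T] refutes=False
  v=1010: Γ:[p0=T] Δ:[(p2 → p3)=F] refutes=True  ← countermodel

Result: NO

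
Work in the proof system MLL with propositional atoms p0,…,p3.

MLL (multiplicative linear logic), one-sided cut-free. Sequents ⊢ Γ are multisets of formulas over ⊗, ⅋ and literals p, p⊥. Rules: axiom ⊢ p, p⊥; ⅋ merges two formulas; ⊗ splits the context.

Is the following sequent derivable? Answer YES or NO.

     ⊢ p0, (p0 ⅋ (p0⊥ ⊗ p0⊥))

Derivation (root first):
[⅋]  ⊢ p0, (p0 ⅋ (p0⊥ ⊗ p0⊥))
  [⊗]  ⊢ p0, p0, (p0⊥ ⊗ p0⊥)
    [Ax]  ⊢ p0, p0⊥
    [Ax]  ⊢ p0, p0⊥

Result: YES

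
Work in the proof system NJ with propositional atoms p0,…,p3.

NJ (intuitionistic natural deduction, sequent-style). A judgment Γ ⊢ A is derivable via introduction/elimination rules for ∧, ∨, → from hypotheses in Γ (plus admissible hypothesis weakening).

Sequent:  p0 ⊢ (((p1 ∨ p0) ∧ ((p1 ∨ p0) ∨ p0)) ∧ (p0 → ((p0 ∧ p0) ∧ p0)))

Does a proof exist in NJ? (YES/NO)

Derivation (root first):
[∧I] p0 ⊢ (((p1 ∨ p0) ∧ ((p1 ∨ p0) ∨ p0)) ∧ (p0 → ((p0 ∧ p0) ∧ p0)))
  [∧I] p0 ⊢ ((p1 ∨ p0) ∧ ((p1 ∨ p0) ∨ p0))
    [∨I₂] p0 ⊢ (p1 ∨ p0)
      [Ax] p0 ⊢ p0
    [∨I₁] p0 ⊢ ((p1 ∨ p0) ∨ p0)
      [∨I₂] p0 ⊢ (p1 ∨ p0)
        [Ax] p0 ⊢ p0
  [→I]  ⊢ (p0 → ((p0 ∧ p0) ∧ p0))
    [∧I] p0 ⊢ ((p0 ∧ p0) ∧ p0)
      [∧I] p0 ⊢ (p0 ∧ p0)
        [Ax] p0 ⊢ p0
        [Ax] p0 ⊢ p0
      [Ax] p0 ⊢ p0

Result: YES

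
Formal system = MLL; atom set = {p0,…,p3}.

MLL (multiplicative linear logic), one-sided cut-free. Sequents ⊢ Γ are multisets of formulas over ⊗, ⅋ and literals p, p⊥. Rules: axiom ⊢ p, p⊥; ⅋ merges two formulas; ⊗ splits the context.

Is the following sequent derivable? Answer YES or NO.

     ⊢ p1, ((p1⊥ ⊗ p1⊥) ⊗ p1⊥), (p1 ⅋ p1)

Derivation (root first):
[⅋]  ⊢ p1, ((p1⊥ ⊗ p1⊥) ⊗ p1⊥), (p1 ⅋ p1)
  [⊗]  ⊢ p1, p1, p1, ((p1⊥ ⊗ p1⊥) ⊗ p1⊥)
    [⊗]  ⊢ p1, p1, (p1⊥ ⊗ p1⊥)
      [Ax]  ⊢ p1, p1⊥
      [Ax]  ⊢ p1, p1⊥
    [Ax]  ⊢ p1, p1⊥

Result: YES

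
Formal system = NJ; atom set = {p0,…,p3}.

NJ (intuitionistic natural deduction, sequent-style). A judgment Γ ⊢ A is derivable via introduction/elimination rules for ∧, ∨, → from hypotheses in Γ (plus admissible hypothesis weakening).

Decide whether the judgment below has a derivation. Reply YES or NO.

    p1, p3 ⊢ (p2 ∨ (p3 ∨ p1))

Proof tree:
[Wk] p1, p3 ⊢ (p2 ∨ (p3 ∨ p1))
  [∨I₂] p1 ⊢ (p2 ∨ (p3 ∨ p1))
    [∨I₂] p1 ⊢ (p3 ∨ p1)
      [Ax] p1 ⊢ p1

Result: YES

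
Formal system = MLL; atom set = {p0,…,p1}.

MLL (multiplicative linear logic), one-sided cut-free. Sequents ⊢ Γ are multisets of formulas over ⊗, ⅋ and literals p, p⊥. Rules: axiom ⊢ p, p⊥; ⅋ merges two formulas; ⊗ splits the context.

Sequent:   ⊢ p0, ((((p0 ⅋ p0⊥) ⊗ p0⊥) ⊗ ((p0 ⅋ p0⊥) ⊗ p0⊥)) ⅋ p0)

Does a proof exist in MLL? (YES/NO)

Derivation trace:
[⅋]  ⊢ p0, ((((p0 ⅋ p0⊥) ⊗ p0⊥) ⊗ ((p0 ⅋ p0⊥) ⊗ p0⊥)) ⅋ p0)
  [⊗]  ⊢ p0, p0, (((p0 ⅋ p0⊥) ⊗ p0⊥) ⊗ ((p0 ⅋ p0⊥) ⊗ p0⊥))
    [⊗]  ⊢ p0, ((p0 ⅋ p0⊥) ⊗ p0⊥)
      [⅋]  ⊢ (p0 ⅋ p0⊥)
        [Ax]  ⊢ p0, p0⊥
      [Ax]  ⊢ p0, p0⊥
    [⊗]  ⊢ p0, ((p0 ⅋ p0⊥) ⊗ p0⊥)
      [⅋]  ⊢ (p0 ⅋ p0⊥)
        [Ax]  ⊢ p0, p0⊥
      [Ax]  ⊢ p0, p0⊥

Result: YES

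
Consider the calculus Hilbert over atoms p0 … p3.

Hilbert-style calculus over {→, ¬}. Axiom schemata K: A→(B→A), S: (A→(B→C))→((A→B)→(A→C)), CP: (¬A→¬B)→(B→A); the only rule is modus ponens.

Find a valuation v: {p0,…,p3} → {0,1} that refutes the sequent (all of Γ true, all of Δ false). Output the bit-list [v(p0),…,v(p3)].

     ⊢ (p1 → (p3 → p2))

Truth-table refutation:
  v=0000: Γ:[] Δ:[(p1 → (p3 → p2))=T] refutes=False
  v=0001: Γ:[] Δ:[(p1 → (p3 → p2))=T] refutes=False
  v=0010: Γ:[] Δ:[(p1 → (p3 → p2))=T] refutes=False
  v=0011: Γ:[] Δ:[(p1 → (p3 → p2))=T] refutes=False
  v=0100: Γ:[] Δ:[(p1 → (p3 → p2))=T] refutes=False
  v=0101: Γ:[] Δ:[(p1 → (p3 → p2))=F] refutes=True  ← countermodel

Result: [0, 1, 0, 1]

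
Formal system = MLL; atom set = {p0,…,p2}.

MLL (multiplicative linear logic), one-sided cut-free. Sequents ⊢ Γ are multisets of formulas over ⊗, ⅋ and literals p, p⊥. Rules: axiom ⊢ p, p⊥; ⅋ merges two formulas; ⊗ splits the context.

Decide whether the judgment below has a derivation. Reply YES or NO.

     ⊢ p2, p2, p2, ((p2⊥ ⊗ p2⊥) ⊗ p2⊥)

Proof tree:
[⊗]  ⊢ p2, p2, p2, ((p2⊥ ⊗ p2⊥) ⊗ p2⊥)
  [⊗]  ⊢ p2, p2, (p2⊥ ⊗ p2⊥)
    [Ax]  ⊢ p2, p2⊥
    [Ax]  ⊢ p2, p2⊥
  [Ax]  ⊢ p2, p2⊥

Result: YES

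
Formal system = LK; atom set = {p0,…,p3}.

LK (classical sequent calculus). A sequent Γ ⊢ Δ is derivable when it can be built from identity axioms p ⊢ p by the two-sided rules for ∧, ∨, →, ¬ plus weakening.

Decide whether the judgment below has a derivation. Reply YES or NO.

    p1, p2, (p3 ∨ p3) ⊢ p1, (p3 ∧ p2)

Derivation (root first):
[∨L] p1, p2, (p3 ∨ p3) ⊢ p1, (p3 ∧ p2)
  [WL] p1, p3 ⊢ p1
    [Ax] p1 ⊢ p1
  [∧R] p2, p3 ⊢ (p3 ∧ p2)
    [Ax] p3 ⊢ p3
    [Ax] p2 ⊢ p2

Result: YES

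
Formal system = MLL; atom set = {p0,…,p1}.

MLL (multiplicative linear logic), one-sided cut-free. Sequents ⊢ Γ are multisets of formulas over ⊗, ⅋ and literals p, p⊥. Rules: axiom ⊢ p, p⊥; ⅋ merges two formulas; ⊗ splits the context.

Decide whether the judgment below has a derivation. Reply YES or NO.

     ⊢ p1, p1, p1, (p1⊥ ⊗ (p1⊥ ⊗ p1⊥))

Derivation (root first):
[⊗]  ⊢ p1, p1, p1, (p1⊥ ⊗ (p1⊥ ⊗ p1⊥))
  [Ax]  ⊢ p1, p1⊥
  [⊗]  ⊢ p1, p1, (p1⊥ ⊗ p1⊥)
    [Ax]  ⊢ p1, p1⊥
    [Ax]  ⊢ p1, p1⊥

Result: YES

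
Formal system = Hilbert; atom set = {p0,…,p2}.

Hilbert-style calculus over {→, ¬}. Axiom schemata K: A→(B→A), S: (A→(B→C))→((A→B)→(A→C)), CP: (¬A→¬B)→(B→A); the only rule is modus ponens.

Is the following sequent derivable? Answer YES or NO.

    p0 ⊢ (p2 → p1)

Truth-table refutation:
  v=000: Γ:[p0=F] Δ:[(p2 → p1)=T] refutes=False
  v=001: Γ:[p0=F] Δ:[(p2 → p1)=F] refutes=False
  v=010: Γ:[p0=F] Δ:[(p2 → p1)=T] refutes=False
  v=011: Γ:[p0=F] Δ:[(p2 → p1)=T] refutes=False
  v=100: Γ:[p0=T] Δ:[(p2 → p1)=T] refutes=False
  v=101: Γ:[p0=T] Δ:[(p2 → p1)=F] refutes=True  ← countermodel

Result: NO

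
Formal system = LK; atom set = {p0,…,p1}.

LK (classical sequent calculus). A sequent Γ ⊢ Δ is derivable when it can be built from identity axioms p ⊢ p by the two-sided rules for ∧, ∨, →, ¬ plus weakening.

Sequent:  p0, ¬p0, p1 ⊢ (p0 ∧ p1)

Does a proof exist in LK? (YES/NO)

Derivation (root first):
[WL] p0, ¬p0, p1 ⊢ (p0 ∧ p1)
  [¬L] p0, ¬p0 ⊢ (p0 ∧ p1)
    [∧R] p0 ⊢ p0, (p0 ∧ p1)
      [Ax] p0 ⊢ p0
      [WR] p0 ⊢ p0, p1
        [Ax] p0 ⊢ p0

Result: YES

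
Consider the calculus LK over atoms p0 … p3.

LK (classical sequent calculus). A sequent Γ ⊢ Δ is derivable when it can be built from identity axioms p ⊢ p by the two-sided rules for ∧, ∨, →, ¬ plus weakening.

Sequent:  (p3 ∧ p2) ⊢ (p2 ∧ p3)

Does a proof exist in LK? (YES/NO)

Proof tree:
[∧L] (p3 ∧ p2) ⊢ (p2 ∧ p3)
  [∧R] p2, p3 ⊢ (p2 ∧ p3)
    [Ax] p2 ⊢ p2
    [Ax] p3 ⊢ p3

Result: YES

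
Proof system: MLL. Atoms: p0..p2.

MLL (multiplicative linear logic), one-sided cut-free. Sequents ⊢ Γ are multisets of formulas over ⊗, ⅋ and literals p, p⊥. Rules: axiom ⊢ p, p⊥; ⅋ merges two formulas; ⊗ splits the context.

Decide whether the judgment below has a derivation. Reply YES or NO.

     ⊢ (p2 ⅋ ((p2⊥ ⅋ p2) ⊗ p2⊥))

Proof tree:
[⅋]  ⊢ (p2 ⅋ ((p2⊥ ⅋ p2) ⊗ p2⊥))
  [⊗]  ⊢ p2, ((p2⊥ ⅋ p2) ⊗ p2⊥)
    [⅋]  ⊢ (p2⊥ ⅋ p2)
      [Ax]  ⊢ p2, p2⊥
    [Ax]  ⊢ p2, p2⊥

Result: YES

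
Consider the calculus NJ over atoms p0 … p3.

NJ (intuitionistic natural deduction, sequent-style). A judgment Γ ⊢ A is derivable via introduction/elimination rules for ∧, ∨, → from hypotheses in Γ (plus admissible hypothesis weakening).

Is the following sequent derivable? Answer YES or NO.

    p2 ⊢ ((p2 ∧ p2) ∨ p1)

Derivation (root first):
[∨I₁] p2 ⊢ ((p2 ∧ p2) ∨ p1)
  [∧I] p2 ⊢ (p2 ∧ p2)
    [Ax] p2 ⊢ p2
    [Ax] p2 ⊢ p2

Result: YES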